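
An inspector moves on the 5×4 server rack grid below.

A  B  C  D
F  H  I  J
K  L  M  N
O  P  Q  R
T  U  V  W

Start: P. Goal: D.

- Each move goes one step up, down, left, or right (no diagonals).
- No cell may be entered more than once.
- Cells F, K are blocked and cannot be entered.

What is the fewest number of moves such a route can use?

The Manhattan distance from P to D is |4−1| + |2−4| = 5, so at least 5 moves are needed.
A route of 5 moves achieves this: P → L → H → B → C → D.
Since 5 matches the lower bound, it is optimal.

5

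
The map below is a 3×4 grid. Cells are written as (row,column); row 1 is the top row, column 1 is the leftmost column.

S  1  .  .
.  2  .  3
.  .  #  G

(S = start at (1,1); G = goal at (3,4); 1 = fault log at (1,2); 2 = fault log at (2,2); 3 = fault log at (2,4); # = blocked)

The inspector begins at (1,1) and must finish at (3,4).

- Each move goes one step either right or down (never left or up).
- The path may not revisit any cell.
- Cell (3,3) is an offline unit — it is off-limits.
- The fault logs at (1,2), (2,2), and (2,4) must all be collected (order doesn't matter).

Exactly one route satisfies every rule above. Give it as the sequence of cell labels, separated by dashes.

(1,1) - (1,2) - (2,2) - (2,3) - (2,4) - (3,4)

Moves only go right or down, so the column and row indices never decrease.
Route from (1,1): right to (1,2), down to (2,2), 2× right (reaching (2,4)), down to (3,4) — 5 moves in all.
Check: all required cells visited.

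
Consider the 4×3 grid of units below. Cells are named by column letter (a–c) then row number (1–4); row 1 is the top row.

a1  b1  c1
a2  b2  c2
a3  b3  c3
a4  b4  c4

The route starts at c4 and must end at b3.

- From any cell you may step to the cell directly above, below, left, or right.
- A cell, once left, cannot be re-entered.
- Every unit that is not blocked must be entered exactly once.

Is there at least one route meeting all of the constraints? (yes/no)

Colour the cells like a checkerboard: each orthogonal step flips colour, so a Hamiltonian route alternates colours. Here there are 6 cells of one colour and 6 of the other, with start on the same colour as the goal — the counts and endpoints can't be arranged into an alternating sequence of length 12, so no Hamiltonian route exists.

no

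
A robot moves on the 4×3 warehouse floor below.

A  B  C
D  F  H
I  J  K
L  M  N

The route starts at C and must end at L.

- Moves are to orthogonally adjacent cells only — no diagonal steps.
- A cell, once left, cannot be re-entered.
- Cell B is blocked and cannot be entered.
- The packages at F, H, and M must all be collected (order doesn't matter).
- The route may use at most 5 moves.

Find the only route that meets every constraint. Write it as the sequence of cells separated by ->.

C -> H -> F -> J -> M -> L

The 5-move cap with required stops at F, H, M leaves no slack for detours.
Route from C: down to H, left to F, 2× down (reaching M), left to L — 5 moves in all.
Check: all required cells visited; 5 ≤ 5 moves.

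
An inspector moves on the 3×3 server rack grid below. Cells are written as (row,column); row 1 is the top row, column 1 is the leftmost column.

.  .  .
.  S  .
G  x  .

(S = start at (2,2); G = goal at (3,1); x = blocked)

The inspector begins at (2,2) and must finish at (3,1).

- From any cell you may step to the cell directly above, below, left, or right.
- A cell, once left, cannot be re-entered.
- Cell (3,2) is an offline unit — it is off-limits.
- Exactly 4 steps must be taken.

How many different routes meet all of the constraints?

Need simple routes of exactly 4 moves from (2,2) to (3,1) (Manhattan distance 2, so 1 moves are spent on a detour and 1 undoing it).
Enumerating: (2,2) (1,2) (1,1) (2,1) (3,1).
That gives 1 route.

1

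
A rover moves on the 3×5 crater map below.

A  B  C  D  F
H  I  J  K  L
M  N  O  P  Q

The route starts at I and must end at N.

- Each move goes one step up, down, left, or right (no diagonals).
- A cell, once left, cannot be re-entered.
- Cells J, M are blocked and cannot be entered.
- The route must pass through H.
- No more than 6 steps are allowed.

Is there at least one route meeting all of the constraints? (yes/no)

Exhausting the options from I, every branch either dead-ends against blocked cells, would have to re-enter a cell already used, runs past the 6-move limit, or reaches the goal with a constraint still unmet.

no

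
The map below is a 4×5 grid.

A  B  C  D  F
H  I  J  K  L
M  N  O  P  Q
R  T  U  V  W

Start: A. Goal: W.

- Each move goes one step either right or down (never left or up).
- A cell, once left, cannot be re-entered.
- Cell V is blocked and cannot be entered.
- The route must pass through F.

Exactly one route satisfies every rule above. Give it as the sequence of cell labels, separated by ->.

A -> B -> C -> D -> F -> L -> Q -> W

Moves only go right or down, so the column and row indices never decrease.
Route from A: right 4 to F, down 3 to W — 7 moves in all.
Check: all required cells visited.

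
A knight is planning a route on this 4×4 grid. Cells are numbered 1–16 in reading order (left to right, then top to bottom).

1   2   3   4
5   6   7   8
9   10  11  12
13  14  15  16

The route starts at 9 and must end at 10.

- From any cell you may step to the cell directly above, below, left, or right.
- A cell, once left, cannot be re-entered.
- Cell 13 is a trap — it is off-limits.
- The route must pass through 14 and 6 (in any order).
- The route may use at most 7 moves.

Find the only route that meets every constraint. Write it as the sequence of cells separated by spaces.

The 7-move cap with required stops at 14, 6 leaves no slack for detours.
Route from 9: up to 5, 2× right (reaching 7), 2× down (reaching 15), left to 14, up to 10 — 7 moves in all.
Check: all required cells visited; 7 ≤ 7 moves.

9 5 6 7 11 15 14 10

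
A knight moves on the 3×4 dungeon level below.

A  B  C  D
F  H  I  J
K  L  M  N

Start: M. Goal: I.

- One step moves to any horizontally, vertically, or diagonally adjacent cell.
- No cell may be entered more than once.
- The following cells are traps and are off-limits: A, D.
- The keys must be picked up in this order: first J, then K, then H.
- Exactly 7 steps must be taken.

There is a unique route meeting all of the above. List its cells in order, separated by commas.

The waypoints must appear in the order J, K, H, with no cell reused.
Route from M: up-right to J, up-left to C, left to B, down-left to F, down to K, up-right to H, right to I — 7 moves in all.
Check: order respected (J at step 1, K at step 5, H at step 6); 7 moves as required.

M, J, C, B, F, K, H, I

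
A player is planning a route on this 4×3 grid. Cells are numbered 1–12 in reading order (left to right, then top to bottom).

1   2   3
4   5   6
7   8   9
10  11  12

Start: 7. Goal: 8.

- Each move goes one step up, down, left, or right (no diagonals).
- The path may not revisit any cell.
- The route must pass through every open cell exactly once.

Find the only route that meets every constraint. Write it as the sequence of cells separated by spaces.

Need to visit all 12 open cells exactly once, starting at 7 and ending at 8.
Cell 1 has only two open neighbours (4 and 2), so the path must pass straight through it: one of those is the cell it's entered from and the other is where it exits.
Route from 7: down to 10, 2× right (reaching 12), 3× up (reaching 3), 2× left (reaching 1), down to 4, right to 5, down to 8 — 11 moves in all.
Check: all 12 open cells covered.

7 10 11 12 9 6 3 2 1 4 5 8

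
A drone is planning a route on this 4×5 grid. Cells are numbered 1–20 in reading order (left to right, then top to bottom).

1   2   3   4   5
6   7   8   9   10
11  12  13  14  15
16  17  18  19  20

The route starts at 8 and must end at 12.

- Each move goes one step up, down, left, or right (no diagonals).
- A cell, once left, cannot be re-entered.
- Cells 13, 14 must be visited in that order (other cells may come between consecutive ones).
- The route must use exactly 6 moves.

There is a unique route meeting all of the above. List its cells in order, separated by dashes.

The waypoints must appear in the order 13, 14, with no cell reused.
Route from 8: down 1 to 13, right 1 to 14, down 1 to 19, left 2 to 17, up 1 to 12 — 6 moves in all.
Check: order respected (13 at step 1, 14 at step 2); 6 moves as required.

8 - 13 - 14 - 19 - 18 - 17 - 12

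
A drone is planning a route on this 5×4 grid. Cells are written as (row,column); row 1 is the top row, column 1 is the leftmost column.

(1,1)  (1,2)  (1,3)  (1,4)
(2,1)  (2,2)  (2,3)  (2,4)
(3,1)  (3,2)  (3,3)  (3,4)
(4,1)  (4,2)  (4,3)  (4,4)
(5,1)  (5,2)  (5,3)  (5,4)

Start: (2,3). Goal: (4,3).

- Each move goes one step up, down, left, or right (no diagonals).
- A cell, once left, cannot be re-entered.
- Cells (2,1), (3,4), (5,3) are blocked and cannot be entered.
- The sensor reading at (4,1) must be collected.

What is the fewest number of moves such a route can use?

Any route passes through (4,1) somewhere between (2,3) and (4,3). Summing Manhattan distances along the two legs ((2,3) → (4,1) → (4,3)) gives a lower bound of 4 + 2 = 6 moves.
A route of 6 moves achieves this: (2,3) → (3,3) → (3,2) → (3,1) → (4,1) → (4,2) → (4,3).
Since 6 matches the lower bound, it is optimal.

6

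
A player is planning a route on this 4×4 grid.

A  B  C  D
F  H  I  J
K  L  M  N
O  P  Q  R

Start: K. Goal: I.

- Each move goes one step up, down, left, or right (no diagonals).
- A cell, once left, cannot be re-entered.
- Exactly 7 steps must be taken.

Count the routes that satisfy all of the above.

18

Need simple routes of exactly 7 moves from K to I (Manhattan distance 3, so 2 moves are spent on a detour and 2 undoing it).
Branch systematically from the start, pruning whenever the remaining move budget drops below the Manhattan distance to I or differs from it in parity. Grouping the completions by first move — via F: 5; via O: 6; via L: 7 — and summing: 5 + 6 + 7 = 18.
That gives 18 routes.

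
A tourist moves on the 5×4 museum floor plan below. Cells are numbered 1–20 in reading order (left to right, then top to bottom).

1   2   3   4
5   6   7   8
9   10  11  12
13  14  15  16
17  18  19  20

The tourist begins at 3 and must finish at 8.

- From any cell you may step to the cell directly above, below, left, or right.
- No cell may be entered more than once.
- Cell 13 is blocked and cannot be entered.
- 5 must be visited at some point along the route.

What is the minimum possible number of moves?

Any route passes through 5 somewhere between 3 and 8. Summing Manhattan distances along the two legs (3 → 5 → 8) gives a lower bound of 3 + 3 = 6 moves.
A route of 6 moves achieves this: 3 → 2 → 1 → 5 → 6 → 7 → 8.
Since 6 matches the lower bound, it is optimal.

6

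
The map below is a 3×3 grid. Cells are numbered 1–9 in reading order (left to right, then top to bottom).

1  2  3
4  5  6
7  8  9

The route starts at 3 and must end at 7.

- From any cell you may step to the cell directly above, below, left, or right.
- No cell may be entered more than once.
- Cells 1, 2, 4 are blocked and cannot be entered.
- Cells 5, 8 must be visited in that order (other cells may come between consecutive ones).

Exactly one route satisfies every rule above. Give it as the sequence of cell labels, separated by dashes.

The waypoints must appear in the order 5, 8, with no cell reused.
Route from 3: down 1 to 6, left 1 to 5, down 1 to 8, left 1 to 7 — 4 moves in all.
Check: order respected (5 at step 2, 8 at step 3).

3 - 6 - 5 - 8 - 7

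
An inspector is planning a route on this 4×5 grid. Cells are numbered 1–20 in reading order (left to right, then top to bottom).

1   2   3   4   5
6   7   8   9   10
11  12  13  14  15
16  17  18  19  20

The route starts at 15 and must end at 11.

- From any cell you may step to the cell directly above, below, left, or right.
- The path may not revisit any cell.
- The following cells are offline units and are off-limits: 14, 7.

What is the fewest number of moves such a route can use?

6

The Manhattan distance from 15 to 11 is |3−3| + |5−1| = 4, so at least 4 moves are needed.
That bound ignores the blocked cells. Measuring each leg by the fewest moves that actually steer around them (15→11: 6) raises the lower bound to 6.
A route of 6 moves exists: 15 → 10 → 9 → 8 → 13 → 12 → 11.
Since 6 matches that lower bound, it is optimal.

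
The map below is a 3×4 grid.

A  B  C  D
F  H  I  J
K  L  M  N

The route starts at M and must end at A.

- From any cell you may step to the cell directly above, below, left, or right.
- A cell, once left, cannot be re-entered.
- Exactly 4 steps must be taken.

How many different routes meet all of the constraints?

6

Need simple routes of exactly 4 moves from M to A (Manhattan distance 4, so 0 moves are spent on a detour and 0 undoing it).
Enumerating: M I C B A | M I H B A | M I H F A | M L H B A | M L H F A | M L K F A.
That gives 6 routes.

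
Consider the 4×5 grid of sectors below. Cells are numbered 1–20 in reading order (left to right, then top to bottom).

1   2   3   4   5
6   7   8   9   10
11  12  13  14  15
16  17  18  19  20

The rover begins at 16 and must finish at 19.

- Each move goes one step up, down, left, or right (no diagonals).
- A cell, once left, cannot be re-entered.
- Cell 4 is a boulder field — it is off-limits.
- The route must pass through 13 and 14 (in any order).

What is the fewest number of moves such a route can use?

5

Any route passes through 13 and 14 in some order between 16 and 19. Summing Manhattan distances along each leg and taking the cheapest ordering (16 → 13 → 14 → 19) gives a lower bound of 3 + 1 + 1 = 5 moves.
A route of 5 moves achieves this: 16 → 11 → 12 → 13 → 14 → 19.
Since 5 matches the lower bound, it is optimal.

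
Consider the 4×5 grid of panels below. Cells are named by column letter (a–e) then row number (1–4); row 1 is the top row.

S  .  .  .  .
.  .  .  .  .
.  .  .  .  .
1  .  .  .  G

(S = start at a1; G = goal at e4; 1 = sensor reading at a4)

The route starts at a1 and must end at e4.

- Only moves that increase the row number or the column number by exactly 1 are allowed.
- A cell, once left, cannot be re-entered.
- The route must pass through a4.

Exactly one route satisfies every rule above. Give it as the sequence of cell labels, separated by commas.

a1, a2, a3, a4, b4, c4, d4, e4

Moves only go right or down, so the column and row indices never decrease.
Route from a1: 3× down (reaching a4), 4× right (reaching e4) — 7 moves in all.
Check: all required cells visited.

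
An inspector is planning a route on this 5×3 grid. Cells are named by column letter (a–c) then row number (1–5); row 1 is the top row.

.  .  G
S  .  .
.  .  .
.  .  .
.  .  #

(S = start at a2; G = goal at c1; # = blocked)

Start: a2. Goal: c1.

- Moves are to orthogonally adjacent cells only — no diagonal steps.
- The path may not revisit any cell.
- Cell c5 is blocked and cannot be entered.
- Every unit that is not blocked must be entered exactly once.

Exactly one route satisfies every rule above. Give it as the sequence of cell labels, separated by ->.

Need to visit all 14 open cells exactly once, starting at a2 and ending at c1.
Cell a1 has only two open neighbours (a2 and b1), so the path must pass straight through it: one of those is the cell it's entered from and the other is where it exits.
Route from a2: up to a1, right to b1, 2× down (reaching b3), left to a3, 2× down (reaching a5), right to b5, up to b4, right to c4, 3× up (reaching c1) — 13 moves in all.
Check: all 14 open cells covered.

a2 -> a1 -> b1 -> b2 -> b3 -> a3 -> a4 -> a5 -> b5 -> b4 -> c4 -> c3 -> c2 -> c1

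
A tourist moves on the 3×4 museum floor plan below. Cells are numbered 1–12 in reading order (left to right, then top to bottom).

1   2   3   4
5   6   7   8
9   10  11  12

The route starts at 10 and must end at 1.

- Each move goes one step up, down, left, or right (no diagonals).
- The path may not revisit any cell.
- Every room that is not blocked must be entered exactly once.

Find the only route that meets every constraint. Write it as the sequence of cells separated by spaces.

Need to visit all 12 open cells exactly once, starting at 10 and ending at 1.
Cell 12 has only two open neighbours (8 and 11), so the path must pass straight through it: one of those is the cell it's entered from and the other is where it exits.
Route from 10: left to 9, up to 5, 2× right (reaching 7), down to 11, right to 12, 2× up (reaching 4), 3× left (reaching 1) — 11 moves in all.
Check: all 12 open cells covered.

10 9 5 6 7 11 12 8 4 3 2 1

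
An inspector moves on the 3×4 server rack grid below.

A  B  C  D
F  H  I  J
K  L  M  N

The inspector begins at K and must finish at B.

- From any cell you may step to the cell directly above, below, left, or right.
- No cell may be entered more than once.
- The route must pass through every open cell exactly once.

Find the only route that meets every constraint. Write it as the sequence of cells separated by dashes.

K - L - M - N - J - D - C - I - H - F - A - B

Need to visit all 12 open cells exactly once, starting at K and ending at B.
Cell N has only two open neighbours (J and M), so the path must pass straight through it: one of those is the cell it's entered from and the other is where it exits.
Route from K: right 3 to N, up 2 to D, left 1 to C, down 1 to I, left 2 to F, up 1 to A, right 1 to B — 11 moves in all.
Check: all 12 open cells covered.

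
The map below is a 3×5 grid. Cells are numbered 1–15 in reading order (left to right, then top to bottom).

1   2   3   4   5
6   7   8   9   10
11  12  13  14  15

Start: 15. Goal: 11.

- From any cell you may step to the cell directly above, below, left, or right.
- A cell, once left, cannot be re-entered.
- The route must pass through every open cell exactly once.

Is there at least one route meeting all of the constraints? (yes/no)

yes

One route that works: 15 → 10 → 5 → 4 → 9 → 14 → 13 → 8 → 3 → 2 → 1 → 6 → 7 → 12 → 11.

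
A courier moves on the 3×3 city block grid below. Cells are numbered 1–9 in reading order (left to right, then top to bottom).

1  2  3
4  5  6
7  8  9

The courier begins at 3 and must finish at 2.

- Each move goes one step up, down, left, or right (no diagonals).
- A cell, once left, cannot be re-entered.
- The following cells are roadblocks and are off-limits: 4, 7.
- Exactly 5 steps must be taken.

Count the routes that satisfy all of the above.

1

Need simple routes of exactly 5 moves from 3 to 2 (Manhattan distance 1, so 2 moves are spent on a detour and 2 undoing it).
Enumerating: 3 6 9 8 5 2.
That gives 1 route.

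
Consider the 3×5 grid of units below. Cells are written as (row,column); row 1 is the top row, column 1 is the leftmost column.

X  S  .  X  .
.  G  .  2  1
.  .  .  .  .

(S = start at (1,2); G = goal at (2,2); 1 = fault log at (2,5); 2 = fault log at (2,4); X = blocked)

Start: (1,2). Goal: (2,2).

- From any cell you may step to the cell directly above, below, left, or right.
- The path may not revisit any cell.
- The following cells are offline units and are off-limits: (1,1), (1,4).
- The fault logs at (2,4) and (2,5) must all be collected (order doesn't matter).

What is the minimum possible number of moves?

Any route passes through (2,4) and (2,5) in some order between (1,2) and (2,2). Summing Manhattan distances along each leg and taking the cheapest ordering ((1,2) → (2,5) → (2,4) → (2,2)) gives a lower bound of 4 + 1 + 2 = 7 moves.
The shortest route satisfying every rule uses 9 moves: (1,2) → (1,3) → (2,3) → (2,4) → (2,5) → (3,5) → (3,4) → (3,3) → (3,2) → (2,2).
The bound of 7 isn't tight here; checking systematically, no route of length 7 through 8 satisfies every constraint, so 9 is the minimum.

9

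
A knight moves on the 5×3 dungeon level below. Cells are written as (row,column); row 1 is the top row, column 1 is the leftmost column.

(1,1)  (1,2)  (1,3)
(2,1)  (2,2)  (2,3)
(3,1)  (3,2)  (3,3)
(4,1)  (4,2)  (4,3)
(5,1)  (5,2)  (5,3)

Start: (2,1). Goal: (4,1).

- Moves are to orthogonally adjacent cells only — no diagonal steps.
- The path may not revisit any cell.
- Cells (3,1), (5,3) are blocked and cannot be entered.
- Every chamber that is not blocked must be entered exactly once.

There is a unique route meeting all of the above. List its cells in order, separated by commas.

Need to visit all 13 open cells exactly once, starting at (2,1) and ending at (4,1).
Cell (1,3) has only two open neighbours ((2,3) and (1,2)), so the path must pass straight through it: one of those is the cell it's entered from and the other is where it exits.
Route from (2,1): up 1 to (1,1), right 2 to (1,3), down 1 to (2,3), left 1 to (2,2), down 1 to (3,2), right 1 to (3,3), down 1 to (4,3), left 1 to (4,2), down 1 to (5,2), left 1 to (5,1), up 1 to (4,1) — 12 moves in all.
Check: all 13 open cells covered.

(2,1), (1,1), (1,2), (1,3), (2,3), (2,2), (3,2), (3,3), (4,3), (4,2), (5,2), (5,1), (4,1)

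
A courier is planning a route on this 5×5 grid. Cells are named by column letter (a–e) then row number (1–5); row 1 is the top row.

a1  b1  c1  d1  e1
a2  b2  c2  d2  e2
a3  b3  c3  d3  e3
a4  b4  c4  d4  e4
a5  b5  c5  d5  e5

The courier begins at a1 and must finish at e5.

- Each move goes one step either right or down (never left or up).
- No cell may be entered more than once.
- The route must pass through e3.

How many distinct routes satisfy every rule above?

A right/down-only route from a1 to e5 makes exactly 4 down-moves and 4 right-moves in some order.
With no other constraints that would be C(8,4) = 70 routes.
Split at e3 and multiply the segment counts: a1→e3: 15; e3→e5: 1; product = 15.
That gives 15 routes.

15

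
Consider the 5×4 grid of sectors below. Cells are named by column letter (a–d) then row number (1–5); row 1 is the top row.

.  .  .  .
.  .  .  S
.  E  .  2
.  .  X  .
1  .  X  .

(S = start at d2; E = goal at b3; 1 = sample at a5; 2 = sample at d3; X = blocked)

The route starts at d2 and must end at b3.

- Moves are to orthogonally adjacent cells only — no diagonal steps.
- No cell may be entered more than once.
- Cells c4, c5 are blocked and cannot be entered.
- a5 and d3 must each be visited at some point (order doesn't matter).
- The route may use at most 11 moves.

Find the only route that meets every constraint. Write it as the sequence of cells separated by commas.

The budget equals the shortest possible length, so every move has to be on a shortest route through the required cells.
Route from d2: down 1 to d3, left 1 to c3, up 1 to c2, left 2 to a2, down 3 to a5, right 1 to b5, up 2 to b3 — 11 moves in all.
Check: all required cells visited; 11 ≤ 11 moves.

d2, d3, c3, c2, b2, a2, a3, a4, a5, b5, b4, b3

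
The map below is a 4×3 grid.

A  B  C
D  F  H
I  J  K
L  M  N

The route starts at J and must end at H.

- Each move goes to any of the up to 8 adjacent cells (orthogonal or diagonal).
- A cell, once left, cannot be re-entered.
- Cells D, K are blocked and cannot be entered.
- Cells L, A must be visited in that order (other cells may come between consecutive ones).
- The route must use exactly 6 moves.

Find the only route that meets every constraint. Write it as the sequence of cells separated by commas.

J, L, I, F, A, B, H

The waypoints must appear in the order L, A, with no cell reused.
Route from J: down-left to L, up to I, up-right to F, up-left to A, right to B, down-right to H — 6 moves in all.
Check: order respected (L at step 1, A at step 4); 6 moves as required.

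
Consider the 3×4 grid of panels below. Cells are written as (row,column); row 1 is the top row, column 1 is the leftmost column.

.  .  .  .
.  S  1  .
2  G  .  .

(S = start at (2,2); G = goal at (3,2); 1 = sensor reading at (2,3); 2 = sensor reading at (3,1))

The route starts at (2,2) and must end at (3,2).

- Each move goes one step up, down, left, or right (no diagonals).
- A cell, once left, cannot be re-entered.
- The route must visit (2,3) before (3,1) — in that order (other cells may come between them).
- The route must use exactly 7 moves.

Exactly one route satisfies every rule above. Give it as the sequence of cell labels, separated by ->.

The waypoints must appear in the order (2,3), (3,1), with no cell reused.
Route from (2,2): right to (2,3), up to (1,3), 2× left (reaching (1,1)), 2× down (reaching (3,1)), right to (3,2) — 7 moves in all.
Check: order respected (1 at step 1, 2 at step 6); 7 moves as required.

(2,2) -> (2,3) -> (1,3) -> (1,2) -> (1,1) -> (2,1) -> (3,1) -> (3,2)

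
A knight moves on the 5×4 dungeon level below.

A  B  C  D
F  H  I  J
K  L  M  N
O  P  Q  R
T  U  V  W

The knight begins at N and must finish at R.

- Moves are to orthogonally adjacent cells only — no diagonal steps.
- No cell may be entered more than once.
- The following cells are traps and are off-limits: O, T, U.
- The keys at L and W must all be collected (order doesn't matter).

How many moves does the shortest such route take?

7

Any route passes through L and W in some order between N and R. Summing Manhattan distances along each leg and taking the cheapest ordering (N → L → W → R) gives a lower bound of 2 + 4 + 1 = 7 moves.
A route of 7 moves achieves this: N → M → L → P → Q → V → W → R.
Since 7 matches the lower bound, it is optimal.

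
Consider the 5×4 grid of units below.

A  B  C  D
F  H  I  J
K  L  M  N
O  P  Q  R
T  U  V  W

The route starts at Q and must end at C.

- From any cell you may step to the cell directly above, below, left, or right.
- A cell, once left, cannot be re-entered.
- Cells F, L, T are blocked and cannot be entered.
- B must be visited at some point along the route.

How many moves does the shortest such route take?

Any route passes through B somewhere between Q and C. Summing Manhattan distances along the two legs (Q → B → C) gives a lower bound of 4 + 1 = 5 moves.
A route of 5 moves achieves this: Q → M → I → H → B → C.
Since 5 matches the lower bound, it is optimal.

5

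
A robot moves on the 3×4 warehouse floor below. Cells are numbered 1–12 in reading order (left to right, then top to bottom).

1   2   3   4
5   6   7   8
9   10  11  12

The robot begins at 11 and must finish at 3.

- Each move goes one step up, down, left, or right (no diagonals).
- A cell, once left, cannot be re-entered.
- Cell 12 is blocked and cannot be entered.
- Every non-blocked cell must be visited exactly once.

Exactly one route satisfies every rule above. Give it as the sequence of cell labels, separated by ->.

11 -> 10 -> 9 -> 5 -> 1 -> 2 -> 6 -> 7 -> 8 -> 4 -> 3

Need to visit all 11 open cells exactly once, starting at 11 and ending at 3.
Cell 9 has only two open neighbours (5 and 10), so the path must pass straight through it: one of those is the cell it's entered from and the other is where it exits.
Route from 11: 2× left (reaching 9), 2× up (reaching 1), right to 2, down to 6, 2× right (reaching 8), up to 4, left to 3 — 10 moves in all.
Check: all 11 open cells covered.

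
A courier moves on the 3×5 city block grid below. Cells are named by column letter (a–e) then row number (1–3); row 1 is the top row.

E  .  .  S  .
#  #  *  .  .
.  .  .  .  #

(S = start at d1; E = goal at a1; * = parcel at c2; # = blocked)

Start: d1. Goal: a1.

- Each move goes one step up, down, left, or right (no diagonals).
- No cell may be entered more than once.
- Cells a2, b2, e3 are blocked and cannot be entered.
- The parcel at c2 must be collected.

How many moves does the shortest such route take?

Any route passes through c2 somewhere between d1 and a1. Summing Manhattan distances along the two legs (d1 → c2 → a1) gives a lower bound of 2 + 3 = 5 moves.
A route of 5 moves achieves this: d1 → d2 → c2 → c1 → b1 → a1.
Since 5 matches the lower bound, it is optimal.

5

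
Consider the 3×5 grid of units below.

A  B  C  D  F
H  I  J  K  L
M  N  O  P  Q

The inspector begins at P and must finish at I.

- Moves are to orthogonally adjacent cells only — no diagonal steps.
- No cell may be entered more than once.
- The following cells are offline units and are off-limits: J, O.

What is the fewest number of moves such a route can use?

5

The Manhattan distance from P to I is |3−2| + |4−2| = 3, so at least 3 moves are needed.
That bound ignores the blocked cells. Measuring each leg by the fewest moves that actually steer around them (P→I: 5) raises the lower bound to 5.
A route of 5 moves exists: P → K → D → C → B → I.
Since 5 matches that lower bound, it is optimal.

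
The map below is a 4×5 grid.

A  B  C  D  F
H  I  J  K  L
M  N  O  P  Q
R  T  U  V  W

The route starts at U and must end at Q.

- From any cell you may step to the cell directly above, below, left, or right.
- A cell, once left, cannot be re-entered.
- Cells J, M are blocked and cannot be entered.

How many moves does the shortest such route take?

The Manhattan distance from U to Q is |4−3| + |3−5| = 3, so at least 3 moves are needed.
A route of 3 moves achieves this: U → O → P → Q.
Since 3 matches the lower bound, it is optimal.

3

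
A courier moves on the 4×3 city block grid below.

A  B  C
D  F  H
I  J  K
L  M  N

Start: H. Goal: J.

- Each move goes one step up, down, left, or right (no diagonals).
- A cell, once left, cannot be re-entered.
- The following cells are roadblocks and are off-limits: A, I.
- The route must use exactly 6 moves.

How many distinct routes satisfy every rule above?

0

Need simple routes of exactly 6 moves from H to J (Manhattan distance 2, so 2 moves are spent on a detour and 2 undoing it).
No route satisfies every constraint, so the count is 0.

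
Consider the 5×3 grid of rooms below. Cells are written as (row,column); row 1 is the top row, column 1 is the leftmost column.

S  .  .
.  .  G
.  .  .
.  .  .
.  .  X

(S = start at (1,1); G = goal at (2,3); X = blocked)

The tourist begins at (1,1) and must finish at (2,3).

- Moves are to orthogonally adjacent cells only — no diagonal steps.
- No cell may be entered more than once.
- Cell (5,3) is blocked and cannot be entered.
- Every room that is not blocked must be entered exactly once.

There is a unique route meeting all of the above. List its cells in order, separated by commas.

Need to visit all 14 open cells exactly once, starting at (1,1) and ending at (2,3).
Cell (5,2) has only two open neighbours ((4,2) and (5,1)), so the path must pass straight through it: one of those is the cell it's entered from and the other is where it exits.
Route from (1,1): down 4 to (5,1), right 1 to (5,2), up 1 to (4,2), right 1 to (4,3), up 1 to (3,3), left 1 to (3,2), up 2 to (1,2), right 1 to (1,3), down 1 to (2,3) — 13 moves in all.
Check: all 14 open cells covered.

(1,1), (2,1), (3,1), (4,1), (5,1), (5,2), (4,2), (4,3), (3,3), (3,2), (2,2), (1,2), (1,3), (2,3)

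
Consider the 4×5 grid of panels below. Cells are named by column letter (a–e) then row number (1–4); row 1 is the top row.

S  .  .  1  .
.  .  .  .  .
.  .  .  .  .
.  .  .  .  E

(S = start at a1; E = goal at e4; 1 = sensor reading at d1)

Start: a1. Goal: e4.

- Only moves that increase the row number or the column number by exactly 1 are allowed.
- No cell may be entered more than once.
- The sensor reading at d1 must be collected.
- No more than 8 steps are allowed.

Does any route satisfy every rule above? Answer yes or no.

One route that works: a1 → b1 → c1 → d1 → d2 → d3 → d4 → e4.

yes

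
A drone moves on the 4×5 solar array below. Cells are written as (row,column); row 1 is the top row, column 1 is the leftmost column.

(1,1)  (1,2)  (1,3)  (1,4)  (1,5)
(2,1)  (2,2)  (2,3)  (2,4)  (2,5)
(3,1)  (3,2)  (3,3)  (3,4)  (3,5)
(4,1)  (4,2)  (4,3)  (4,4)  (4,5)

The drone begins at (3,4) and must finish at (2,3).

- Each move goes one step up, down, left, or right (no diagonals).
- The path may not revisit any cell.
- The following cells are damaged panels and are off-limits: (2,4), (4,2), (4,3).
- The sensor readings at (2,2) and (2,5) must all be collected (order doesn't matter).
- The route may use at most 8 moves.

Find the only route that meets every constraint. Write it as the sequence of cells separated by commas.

(3,4), (3,5), (2,5), (1,5), (1,4), (1,3), (1,2), (2,2), (2,3)

The 8-move cap with required stops at (2,2), (2,5) leaves no slack for detours.
Route from (3,4): right to (3,5), 2× up (reaching (1,5)), 3× left (reaching (1,2)), down to (2,2), right to (2,3) — 8 moves in all.
Check: all required cells visited; 8 ≤ 8 moves.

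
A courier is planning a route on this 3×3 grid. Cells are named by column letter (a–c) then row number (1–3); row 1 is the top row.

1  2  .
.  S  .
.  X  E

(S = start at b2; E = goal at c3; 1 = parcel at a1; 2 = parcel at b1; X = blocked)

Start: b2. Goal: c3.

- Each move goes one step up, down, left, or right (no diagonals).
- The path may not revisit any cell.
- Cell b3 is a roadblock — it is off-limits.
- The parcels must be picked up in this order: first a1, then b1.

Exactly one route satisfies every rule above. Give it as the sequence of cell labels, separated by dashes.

The waypoints must appear in the order a1, b1, with no cell reused.
Route from b2: left 1 to a2, up 1 to a1, right 2 to c1, down 2 to c3 — 6 moves in all.
Check: order respected (1 at step 2, 2 at step 3).

b2 - a2 - a1 - b1 - c1 - c2 - c3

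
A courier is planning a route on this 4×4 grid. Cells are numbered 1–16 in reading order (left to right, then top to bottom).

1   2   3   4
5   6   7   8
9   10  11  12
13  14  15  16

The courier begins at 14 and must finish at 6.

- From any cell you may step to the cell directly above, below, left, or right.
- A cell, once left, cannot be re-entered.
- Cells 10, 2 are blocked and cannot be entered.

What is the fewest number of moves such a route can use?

4

The Manhattan distance from 14 to 6 is |4−2| + |2−2| = 2, so at least 2 moves are needed.
That bound ignores the blocked cells. Measuring each leg by the fewest moves that actually steer around them (14→6: 4) raises the lower bound to 4.
A route of 4 moves exists: 14 → 13 → 9 → 5 → 6.
Since 4 matches that lower bound, it is optimal.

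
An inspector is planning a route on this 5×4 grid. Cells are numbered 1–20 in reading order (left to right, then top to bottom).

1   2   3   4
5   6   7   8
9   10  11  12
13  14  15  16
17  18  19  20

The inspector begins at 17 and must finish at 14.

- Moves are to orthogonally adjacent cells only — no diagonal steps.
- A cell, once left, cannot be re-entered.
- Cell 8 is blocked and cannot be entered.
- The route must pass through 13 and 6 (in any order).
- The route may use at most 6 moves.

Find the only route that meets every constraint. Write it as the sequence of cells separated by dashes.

The 6-move cap with required stops at 13, 6 leaves no slack for detours.
Route from 17: 3× up (reaching 5), right to 6, 2× down (reaching 14) — 6 moves in all.
Check: all required cells visited; 6 ≤ 6 moves.

17 - 13 - 9 - 5 - 6 - 10 - 14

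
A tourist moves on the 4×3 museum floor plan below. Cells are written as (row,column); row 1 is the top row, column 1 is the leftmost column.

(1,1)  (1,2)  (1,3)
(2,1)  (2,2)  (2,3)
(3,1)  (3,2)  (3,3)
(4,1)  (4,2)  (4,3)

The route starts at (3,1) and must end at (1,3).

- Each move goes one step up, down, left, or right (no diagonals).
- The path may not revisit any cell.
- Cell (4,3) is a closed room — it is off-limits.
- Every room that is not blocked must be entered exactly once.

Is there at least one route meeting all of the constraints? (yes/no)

One route that works: (3,1) → (4,1) → (4,2) → (3,2) → (3,3) → (2,3) → (2,2) → (2,1) → (1,1) → (1,2) → (1,3).

yes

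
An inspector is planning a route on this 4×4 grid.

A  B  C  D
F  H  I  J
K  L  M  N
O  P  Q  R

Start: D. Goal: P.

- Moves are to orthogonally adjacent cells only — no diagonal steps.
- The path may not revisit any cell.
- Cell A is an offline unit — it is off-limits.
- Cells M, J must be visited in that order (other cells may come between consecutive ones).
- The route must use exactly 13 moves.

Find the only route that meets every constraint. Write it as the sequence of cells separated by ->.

The waypoints must appear in the order M, J, with no cell reused.
Route from D: 2× left (reaching B), down to H, left to F, down to K, 2× right (reaching M), up to I, right to J, 2× down (reaching R), 2× left (reaching P) — 13 moves in all.
Check: order respected (M at step 7, J at step 9); 13 moves as required.

D -> C -> B -> H -> F -> K -> L -> M -> I -> J -> N -> R -> Q -> P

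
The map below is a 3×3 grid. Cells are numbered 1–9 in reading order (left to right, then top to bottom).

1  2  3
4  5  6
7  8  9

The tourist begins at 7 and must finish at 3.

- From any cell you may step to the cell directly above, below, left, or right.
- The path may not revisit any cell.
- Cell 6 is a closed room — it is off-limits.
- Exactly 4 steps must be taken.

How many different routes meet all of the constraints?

Need simple routes of exactly 4 moves from 7 to 3 (Manhattan distance 4, so 0 moves are spent on a detour and 0 undoing it).
Enumerating: 7 4 1 2 3 | 7 4 5 2 3 | 7 8 5 2 3.
That gives 3 routes.

3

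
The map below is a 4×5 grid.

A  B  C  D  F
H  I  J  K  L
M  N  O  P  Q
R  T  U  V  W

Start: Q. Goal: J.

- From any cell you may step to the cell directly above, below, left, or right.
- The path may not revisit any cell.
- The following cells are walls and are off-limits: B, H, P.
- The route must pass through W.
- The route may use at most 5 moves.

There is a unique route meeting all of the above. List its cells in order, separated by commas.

Q, W, V, U, O, J

The 5-move cap with required stops at W leaves no slack for detours.
Route from Q: down 1 to W, left 2 to U, up 2 to J — 5 moves in all.
Check: all required cells visited; 5 ≤ 5 moves.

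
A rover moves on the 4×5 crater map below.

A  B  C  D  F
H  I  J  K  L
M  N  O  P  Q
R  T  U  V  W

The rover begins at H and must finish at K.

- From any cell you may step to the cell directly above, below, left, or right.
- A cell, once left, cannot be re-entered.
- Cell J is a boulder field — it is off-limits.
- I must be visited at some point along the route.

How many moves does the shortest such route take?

5

Any route passes through I somewhere between H and K. Summing Manhattan distances along the two legs (H → I → K) gives a lower bound of 1 + 2 = 3 moves.
That bound ignores the blocked cells. Measuring each leg by the fewest moves that actually steer around them (H→I: 1; I→K: 4) raises the lower bound to 5.
A route of 5 moves exists: H → I → B → C → D → K.
Since 5 matches that lower bound, it is optimal.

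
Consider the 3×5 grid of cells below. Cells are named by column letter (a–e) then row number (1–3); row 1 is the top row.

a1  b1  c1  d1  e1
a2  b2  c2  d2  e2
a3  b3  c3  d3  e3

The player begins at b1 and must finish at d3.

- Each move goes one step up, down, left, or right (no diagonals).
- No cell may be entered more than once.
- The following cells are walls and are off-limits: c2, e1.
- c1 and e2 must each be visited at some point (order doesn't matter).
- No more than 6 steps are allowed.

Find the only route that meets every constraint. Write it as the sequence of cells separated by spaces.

The 6-move cap with required stops at c1, e2 leaves no slack for detours.
Route from b1: 2× right (reaching d1), down to d2, right to e2, down to e3, left to d3 — 6 moves in all.
Check: all required cells visited; 6 ≤ 6 moves.

b1 c1 d1 d2 e2 e3 d3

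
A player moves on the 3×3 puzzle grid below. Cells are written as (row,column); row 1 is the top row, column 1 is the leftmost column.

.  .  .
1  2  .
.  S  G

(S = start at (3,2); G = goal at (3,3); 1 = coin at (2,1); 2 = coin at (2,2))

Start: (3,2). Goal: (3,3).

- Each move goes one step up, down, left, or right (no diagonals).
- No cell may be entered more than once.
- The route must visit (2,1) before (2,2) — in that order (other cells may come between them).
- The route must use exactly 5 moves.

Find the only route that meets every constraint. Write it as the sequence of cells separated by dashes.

The waypoints must appear in the order (2,1), (2,2), with no cell reused.
Route from (3,2): left to (3,1), up to (2,1), 2× right (reaching (2,3)), down to (3,3) — 5 moves in all.
Check: order respected (1 at step 2, 2 at step 3); 5 moves as required.

(3,2) - (3,1) - (2,1) - (2,2) - (2,3) - (3,3)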